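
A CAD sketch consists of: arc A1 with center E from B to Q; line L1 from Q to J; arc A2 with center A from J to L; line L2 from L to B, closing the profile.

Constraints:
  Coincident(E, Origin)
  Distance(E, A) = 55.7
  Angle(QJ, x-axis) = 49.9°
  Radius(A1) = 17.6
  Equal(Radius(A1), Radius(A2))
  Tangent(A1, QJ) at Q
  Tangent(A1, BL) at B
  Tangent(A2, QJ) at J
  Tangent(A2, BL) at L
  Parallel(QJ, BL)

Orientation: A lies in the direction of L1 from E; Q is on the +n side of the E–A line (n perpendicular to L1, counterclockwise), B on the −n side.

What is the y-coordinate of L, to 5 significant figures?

31.270

Tangency of A1 to both parallel lines with radius 17.6 puts Q and B at E ± 17.6·n: Q = (-13.463, 11.337), B = (13.463, -11.337). Equal radii place J and L the same way about A: J = A + 17.6·n = (22.415, 53.943), L = A − 17.6·n = (49.340, 31.270). So L.y = 31.270.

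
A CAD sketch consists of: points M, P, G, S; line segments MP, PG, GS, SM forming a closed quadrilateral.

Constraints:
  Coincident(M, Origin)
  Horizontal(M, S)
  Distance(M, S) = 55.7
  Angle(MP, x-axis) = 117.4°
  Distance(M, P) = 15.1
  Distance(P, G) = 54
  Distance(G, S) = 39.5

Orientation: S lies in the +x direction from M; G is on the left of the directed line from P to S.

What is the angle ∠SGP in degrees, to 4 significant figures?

85.00°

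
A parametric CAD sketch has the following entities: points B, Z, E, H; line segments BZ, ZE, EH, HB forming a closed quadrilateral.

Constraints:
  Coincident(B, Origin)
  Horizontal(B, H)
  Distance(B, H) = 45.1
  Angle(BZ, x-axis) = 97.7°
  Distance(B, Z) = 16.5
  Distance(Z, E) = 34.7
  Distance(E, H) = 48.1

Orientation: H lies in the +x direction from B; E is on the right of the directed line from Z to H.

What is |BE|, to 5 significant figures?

18.245

Checks: |ZE| = 34.70 ✓; |EH| = 48.10 ✓.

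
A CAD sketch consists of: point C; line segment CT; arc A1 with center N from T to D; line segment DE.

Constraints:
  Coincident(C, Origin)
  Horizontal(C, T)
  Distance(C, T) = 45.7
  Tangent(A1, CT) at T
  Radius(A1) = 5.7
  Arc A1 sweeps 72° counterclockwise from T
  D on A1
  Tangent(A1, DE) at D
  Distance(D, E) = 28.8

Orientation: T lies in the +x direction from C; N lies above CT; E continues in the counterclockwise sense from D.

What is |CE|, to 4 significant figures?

67.71

C is at the origin; CT is horizontal with |CT| = 45.7 and T on the +x side, so T = (45.70, 0.000). Since A1 is tangent to CT there, NT ⟂ CT, so N = T + (0, 5.7) = (45.70, 5.700). On A1, T sits at bearing -90° from N; a 72° counterclockwise sweep puts D at bearing -18°, so D = N + 5.7·(cos -18°, sin -18°) = (51.12, 3.939). Tangency of A1 to DE means the radius ND is perpendicular to DE, so DE runs along (−sin -18°, cos -18°); with |DE| = 28.8, E = (60.02, 31.33). Then |CE| = |E − C| = 67.71.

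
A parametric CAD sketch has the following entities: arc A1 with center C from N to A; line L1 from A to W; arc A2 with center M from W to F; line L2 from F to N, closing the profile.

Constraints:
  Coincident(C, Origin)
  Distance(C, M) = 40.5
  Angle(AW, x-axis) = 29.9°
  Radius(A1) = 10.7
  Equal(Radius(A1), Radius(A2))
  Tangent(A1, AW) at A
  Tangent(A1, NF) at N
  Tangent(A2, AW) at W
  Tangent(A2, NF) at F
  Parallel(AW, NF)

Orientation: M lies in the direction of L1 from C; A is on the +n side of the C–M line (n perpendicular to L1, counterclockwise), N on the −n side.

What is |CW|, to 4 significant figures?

41.89

The slot axis is L1's direction at 29.9°, so u = (cos 29.9°, sin 29.9°) = (0.8669, 0.4985) and n = (−sin 29.9°, cos 29.9°) = (-0.4985, 0.8669). C is at the origin and M lies 40.5 along u from C, so M = 40.5·u = (35.11, 20.19). Tangency of A1 to both parallel lines with radius 10.7 puts A and N at C ± 10.7·n: A = (-5.334, 9.276), N = (5.334, -9.276). Equal radii place W and F the same way about M: W = M + 10.7·n = (29.78, 29.46), F = M − 10.7·n = (40.44, 10.91). Then |CW| = |W − C| = 41.89.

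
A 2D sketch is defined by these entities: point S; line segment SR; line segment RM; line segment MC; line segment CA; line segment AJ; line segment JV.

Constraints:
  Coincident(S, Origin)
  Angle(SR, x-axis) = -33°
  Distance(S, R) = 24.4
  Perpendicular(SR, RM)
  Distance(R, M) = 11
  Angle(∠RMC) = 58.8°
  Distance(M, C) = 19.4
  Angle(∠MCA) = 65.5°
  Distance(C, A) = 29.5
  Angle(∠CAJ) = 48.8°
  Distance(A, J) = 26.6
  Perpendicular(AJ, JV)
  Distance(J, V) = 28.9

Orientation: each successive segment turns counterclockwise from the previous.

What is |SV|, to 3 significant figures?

7.27

S is at the origin; SR runs at -33.0° with length 24.4, so R = (20.5, -13.3). SR is perpendicular to RM, so RM runs at 57.0°; with |RM| = 11.0, M = (26.5, -4.06). ∠RMC = 58.8° gives MC at 178° from the x-axis; with |MC| = 19.4, C = (7.06, -3.45). ∠MCA = 65.5° gives CA at -67.3° from the x-axis; with |CA| = 29.5, A = (18.4, -30.7). ∠CAJ = 48.8° gives AJ at 63.9° from the x-axis; with |AJ| = 26.6, J = (30.2, -6.78). The perpendicularity gives JV at right angles to AJ, so JV runs at 154°; with |JV| = 28.9, V = (4.20, 5.93). Then |SV| = |V − S| = 7.27.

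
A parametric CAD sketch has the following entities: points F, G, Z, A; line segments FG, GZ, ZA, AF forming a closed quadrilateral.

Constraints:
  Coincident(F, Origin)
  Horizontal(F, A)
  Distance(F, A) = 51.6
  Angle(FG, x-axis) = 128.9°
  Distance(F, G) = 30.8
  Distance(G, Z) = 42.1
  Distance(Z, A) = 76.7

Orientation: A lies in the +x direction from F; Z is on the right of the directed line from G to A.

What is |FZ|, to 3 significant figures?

29.2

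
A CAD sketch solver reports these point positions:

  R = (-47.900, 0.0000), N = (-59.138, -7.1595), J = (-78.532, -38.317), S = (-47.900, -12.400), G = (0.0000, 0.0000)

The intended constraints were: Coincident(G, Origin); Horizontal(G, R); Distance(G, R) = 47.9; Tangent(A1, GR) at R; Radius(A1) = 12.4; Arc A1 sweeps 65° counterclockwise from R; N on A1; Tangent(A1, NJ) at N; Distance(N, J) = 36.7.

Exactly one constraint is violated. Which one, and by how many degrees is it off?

Tangent(A1, NJ) at N — off by 6.90°.

G = (0.00, 0.00) ✓; G.y = 0.00, R.y = 0.00 ✓; |GR| = 47.90 ✓; ∠(SR, RG) = 90.00° ✓; |SR| = 12.40 ✓; bearing(S→N) − bearing(S→R) = 65.00° ✓; |SN| = 12.40 ✓; ∠(SN, NJ) = 96.90° ✗; |NJ| = 36.70 ✓.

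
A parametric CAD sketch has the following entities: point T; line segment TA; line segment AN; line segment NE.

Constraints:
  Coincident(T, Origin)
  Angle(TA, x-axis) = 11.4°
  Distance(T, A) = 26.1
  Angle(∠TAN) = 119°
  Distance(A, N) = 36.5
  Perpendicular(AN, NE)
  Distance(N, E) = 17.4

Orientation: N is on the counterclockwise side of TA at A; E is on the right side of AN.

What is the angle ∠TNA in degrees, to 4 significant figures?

24.91°

T is at the origin; TA runs at 11.4° with length 26.1, so A = 26.1·(cos 11.4°, sin 11.4°) = (25.59, 5.159). ∠TAN = 119.0°, so AN runs at 11.4° + (180° − 119.0°) = 72.40° from the x-axis; with |AN| = 36.5, N = A + 36.5·(cos 72.40°, sin 72.40°) = (36.62, 39.95). Then cos ∠TNA = NT·NA / (|NT||NA|), giving 24.91°.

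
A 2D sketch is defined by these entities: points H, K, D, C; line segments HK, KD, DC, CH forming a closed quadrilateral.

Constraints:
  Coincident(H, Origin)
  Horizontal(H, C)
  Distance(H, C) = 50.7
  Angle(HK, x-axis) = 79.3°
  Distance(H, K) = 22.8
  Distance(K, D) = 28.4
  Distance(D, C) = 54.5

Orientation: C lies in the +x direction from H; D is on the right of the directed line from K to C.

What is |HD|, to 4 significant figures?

6.069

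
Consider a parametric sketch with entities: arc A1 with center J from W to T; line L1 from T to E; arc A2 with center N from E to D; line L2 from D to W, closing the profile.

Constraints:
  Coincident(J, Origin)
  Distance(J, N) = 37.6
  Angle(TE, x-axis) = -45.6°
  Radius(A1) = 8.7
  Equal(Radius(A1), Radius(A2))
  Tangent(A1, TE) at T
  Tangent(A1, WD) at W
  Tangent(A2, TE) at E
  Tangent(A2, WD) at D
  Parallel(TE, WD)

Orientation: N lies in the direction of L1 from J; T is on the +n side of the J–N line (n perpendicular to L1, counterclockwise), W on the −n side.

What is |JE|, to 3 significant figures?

38.6

The slot axis is L1's direction at -45.6°, so u = (cos -45.6°, sin -45.6°) = (0.700, -0.714) and n = (−sin -45.6°, cos -45.6°) = (0.714, 0.700). J is at the origin and N lies 37.6 along u from J, so N = 37.6·u = (26.3, -26.9). Tangency of A1 to both parallel lines with radius 8.7 puts T and W at J ± 8.7·n: T = (6.22, 6.09), W = (-6.22, -6.09). Equal radii place E and D the same way about N: E = N + 8.7·n = (32.5, -20.8), D = N − 8.7·n = (20.1, -33.0). Then |JE| = |E − J| = 38.6.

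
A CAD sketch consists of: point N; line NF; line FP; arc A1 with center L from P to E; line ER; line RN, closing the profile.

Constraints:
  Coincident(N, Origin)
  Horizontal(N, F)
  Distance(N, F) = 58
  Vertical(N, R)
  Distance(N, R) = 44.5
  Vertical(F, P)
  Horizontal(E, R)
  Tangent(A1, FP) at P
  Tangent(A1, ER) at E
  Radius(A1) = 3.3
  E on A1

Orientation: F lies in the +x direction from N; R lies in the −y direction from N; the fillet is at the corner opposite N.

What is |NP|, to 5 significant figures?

71.144

N is at the origin; NF is horizontal with |NF| = 58.0 and F on the +x side, so F = (58.000, 0.0000). NR is vertical with |NR| = 44.5 and R on the −y side, so R = (0.0000, -44.500). The virtual corner opposite N is at (58.000, -44.500). A1 meets FP tangentially, so LP is at right angles to FP and tangency of A1 to ER means the radius LE is perpendicular to ER, with radius 3.3, so the center L sits 3.3 in from both sides at L = (54.700, -41.200). That places the tangent points at P = (58.000, -41.200) on FP and E = (54.700, -44.500) on ER. Then |NP| = |P − N| = 71.144.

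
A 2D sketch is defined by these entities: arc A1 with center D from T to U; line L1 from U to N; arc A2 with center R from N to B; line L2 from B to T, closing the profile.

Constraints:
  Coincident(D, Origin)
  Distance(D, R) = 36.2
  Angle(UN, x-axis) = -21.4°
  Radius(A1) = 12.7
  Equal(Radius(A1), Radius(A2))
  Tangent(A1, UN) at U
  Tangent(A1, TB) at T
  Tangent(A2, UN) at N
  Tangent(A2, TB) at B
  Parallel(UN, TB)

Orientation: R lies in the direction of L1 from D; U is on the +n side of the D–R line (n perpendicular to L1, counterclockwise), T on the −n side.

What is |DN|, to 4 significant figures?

38.36

Tangency of A1 to both parallel lines with radius 12.7 puts U and T at D ± 12.7·n: U = (4.634, 11.82), T = (-4.634, -11.82). Equal radii place N and B the same way about R: N = R + 12.7·n = (38.34, -1.384), B = R − 12.7·n = (29.07, -25.03). Then |DN| = |N − D| = 38.36.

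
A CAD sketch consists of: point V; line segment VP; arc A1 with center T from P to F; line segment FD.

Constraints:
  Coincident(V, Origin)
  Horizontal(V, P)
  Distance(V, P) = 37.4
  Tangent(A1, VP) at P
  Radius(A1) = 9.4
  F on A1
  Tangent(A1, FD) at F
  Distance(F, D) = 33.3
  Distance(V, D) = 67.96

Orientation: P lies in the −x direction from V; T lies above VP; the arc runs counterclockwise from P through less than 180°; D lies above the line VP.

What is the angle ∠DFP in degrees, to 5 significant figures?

110.95°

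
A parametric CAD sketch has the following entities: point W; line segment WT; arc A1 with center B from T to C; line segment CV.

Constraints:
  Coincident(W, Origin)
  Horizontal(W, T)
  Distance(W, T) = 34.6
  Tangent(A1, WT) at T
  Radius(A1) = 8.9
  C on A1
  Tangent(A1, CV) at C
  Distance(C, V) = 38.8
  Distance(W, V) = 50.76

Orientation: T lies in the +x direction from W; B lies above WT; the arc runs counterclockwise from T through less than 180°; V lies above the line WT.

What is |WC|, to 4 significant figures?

44.25

Checks: W = (0.00, 0.00) ✓; |BC| = 8.900 ✓; ∠(BC, CV) = 90.00° ✓; |CV| = 38.80 ✓; |WV| = 50.76 ✓.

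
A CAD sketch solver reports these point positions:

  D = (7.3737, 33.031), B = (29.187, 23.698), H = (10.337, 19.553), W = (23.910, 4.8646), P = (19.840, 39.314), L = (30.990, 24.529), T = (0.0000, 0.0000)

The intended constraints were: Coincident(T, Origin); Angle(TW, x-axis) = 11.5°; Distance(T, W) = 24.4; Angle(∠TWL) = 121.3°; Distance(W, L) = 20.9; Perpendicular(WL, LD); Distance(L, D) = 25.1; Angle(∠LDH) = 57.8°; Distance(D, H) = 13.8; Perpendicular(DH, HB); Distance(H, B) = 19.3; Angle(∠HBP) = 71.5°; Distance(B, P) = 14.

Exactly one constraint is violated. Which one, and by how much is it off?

Distance(B, P) = 14 — off by 4.20.

T = (0.00, 0.00) ✓; TW at 11.50° ✓; |TW| = 24.40 ✓; ∠TWL = 121.3° ✓; |WL| = 20.90 ✓; ∠(WL, LD) = 90.00° ✓; |LD| = 25.10 ✓; ∠LDH = 57.80° ✓; |DH| = 13.80 ✓; ∠(DH, HB) = 90.00° ✓; |HB| = 19.30 ✓; ∠HBP = 71.50° ✓; |BP| = 18.20 ✗.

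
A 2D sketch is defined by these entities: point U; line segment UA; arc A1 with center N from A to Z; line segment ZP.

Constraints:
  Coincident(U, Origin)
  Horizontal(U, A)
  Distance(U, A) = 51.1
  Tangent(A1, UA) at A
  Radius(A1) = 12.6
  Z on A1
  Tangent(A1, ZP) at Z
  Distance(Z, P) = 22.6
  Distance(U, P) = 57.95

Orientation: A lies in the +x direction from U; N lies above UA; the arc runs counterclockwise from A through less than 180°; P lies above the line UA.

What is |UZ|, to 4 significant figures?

63.78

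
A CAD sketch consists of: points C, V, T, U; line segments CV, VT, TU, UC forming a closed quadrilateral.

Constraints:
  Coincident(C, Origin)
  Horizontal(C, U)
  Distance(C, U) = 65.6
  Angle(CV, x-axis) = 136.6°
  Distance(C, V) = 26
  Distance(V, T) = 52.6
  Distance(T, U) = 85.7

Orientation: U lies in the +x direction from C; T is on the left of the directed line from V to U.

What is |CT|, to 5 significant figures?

63.695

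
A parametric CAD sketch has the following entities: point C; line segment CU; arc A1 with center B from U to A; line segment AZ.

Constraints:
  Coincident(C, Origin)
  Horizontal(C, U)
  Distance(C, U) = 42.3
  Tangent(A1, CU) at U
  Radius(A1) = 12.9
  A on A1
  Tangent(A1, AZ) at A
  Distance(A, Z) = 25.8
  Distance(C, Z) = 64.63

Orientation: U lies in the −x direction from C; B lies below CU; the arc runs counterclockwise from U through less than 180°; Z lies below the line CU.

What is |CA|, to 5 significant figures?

57.060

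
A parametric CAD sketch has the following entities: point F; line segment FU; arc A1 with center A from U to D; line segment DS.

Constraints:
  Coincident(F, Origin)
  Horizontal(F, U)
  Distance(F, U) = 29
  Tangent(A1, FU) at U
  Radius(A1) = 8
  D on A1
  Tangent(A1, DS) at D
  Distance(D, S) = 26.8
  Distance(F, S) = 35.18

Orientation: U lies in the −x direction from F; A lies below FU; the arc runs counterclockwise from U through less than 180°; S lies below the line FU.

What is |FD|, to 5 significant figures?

37.103

F is at the origin; F and U share the same y with |FU| = 29.0 and U on the −x side, so U = (-29.000, 0.0000). A1 meets FU tangentially, so AU is at right angles to FU, so A = U + (0, -8) = (-29.000, -8.0000). Since AD ⟂ DS (tangency), |AS| = √(8.0² + 26.8²) = 27.969 regardless of where D sits on A1. So S lies on both circle(F, 35.18) and circle(A, 27.969); the below-FU intersection is S = (-14.629, -31.994). D is the foot of the tangent from S: D = (-34.401, -13.902).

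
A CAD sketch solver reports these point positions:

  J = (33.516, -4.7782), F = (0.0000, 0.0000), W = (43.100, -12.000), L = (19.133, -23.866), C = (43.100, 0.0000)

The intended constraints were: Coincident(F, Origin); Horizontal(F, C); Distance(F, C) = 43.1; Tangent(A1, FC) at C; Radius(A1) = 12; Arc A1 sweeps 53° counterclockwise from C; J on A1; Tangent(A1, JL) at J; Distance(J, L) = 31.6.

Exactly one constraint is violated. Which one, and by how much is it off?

Distance(J, L) = 31.6 — off by 7.70.

F = (0.00, 0.00) ✓; F.y = 0.00, C.y = 0.00 ✓; |FC| = 43.10 ✓; ∠(WC, CF) = 90.00° ✓; |WC| = 12.00 ✓; bearing(W→J) − bearing(W→C) = 53.00° ✓; |WJ| = 12.00 ✓; ∠(WJ, JL) = 90.00° ✓; |JL| = 23.90 ✗.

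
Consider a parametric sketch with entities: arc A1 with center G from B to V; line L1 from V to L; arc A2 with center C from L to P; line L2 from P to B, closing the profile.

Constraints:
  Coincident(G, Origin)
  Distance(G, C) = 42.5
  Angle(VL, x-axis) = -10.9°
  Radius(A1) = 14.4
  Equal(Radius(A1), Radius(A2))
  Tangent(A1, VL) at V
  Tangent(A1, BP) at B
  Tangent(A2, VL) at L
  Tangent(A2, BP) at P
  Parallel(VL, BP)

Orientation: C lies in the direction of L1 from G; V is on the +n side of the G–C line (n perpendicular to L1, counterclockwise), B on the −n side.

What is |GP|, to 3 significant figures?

44.9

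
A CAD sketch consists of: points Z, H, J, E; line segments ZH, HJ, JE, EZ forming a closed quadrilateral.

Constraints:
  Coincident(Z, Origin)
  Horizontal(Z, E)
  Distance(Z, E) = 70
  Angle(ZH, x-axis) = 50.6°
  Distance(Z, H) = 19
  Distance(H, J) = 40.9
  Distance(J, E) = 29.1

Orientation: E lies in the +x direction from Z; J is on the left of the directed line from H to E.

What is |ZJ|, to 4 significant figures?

56.95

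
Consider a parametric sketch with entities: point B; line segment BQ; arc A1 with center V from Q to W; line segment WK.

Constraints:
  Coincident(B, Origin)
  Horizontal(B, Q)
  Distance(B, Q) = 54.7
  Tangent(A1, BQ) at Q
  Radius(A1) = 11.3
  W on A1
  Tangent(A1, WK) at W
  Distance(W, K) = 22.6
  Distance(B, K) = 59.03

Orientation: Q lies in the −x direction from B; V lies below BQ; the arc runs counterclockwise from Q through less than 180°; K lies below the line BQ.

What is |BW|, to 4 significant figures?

65.70

Checks: |VW| = 11.30 ✓; ∠(VW, WK) = 90.00° ✓; |WK| = 22.60 ✓; |BK| = 59.03 ✓.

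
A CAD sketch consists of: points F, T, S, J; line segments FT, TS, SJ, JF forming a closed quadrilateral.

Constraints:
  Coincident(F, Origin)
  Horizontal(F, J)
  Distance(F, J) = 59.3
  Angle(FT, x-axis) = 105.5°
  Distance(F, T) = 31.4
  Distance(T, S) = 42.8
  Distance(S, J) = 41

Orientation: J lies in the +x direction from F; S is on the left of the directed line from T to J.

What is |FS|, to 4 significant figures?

47.31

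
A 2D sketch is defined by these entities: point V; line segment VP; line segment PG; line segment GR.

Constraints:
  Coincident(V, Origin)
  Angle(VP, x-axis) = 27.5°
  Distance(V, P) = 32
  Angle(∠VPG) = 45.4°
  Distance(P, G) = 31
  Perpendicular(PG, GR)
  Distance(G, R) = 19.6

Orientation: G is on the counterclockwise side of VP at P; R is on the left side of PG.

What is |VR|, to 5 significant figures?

9.1062

V is at the origin; VP runs at 27.5° with length 32.0, so P = 32.0·(cos 27.5°, sin 27.5°) = (28.384, 14.776). ∠VPG = 45.4°, so PG runs at 27.5° + (180° − 45.4°) = 162.10° from the x-axis; with |PG| = 31.0, G = P + 31.0·(cos 162.10°, sin 162.10°) = (-1.1151, 24.304). PG ⟂ GR; with |GR| = 19.6 on the left of PG, R = G + 19.6·(-0.30736, -0.95159) = (-7.1393, 5.6528). Then |VR| = |R − V| = 9.1062.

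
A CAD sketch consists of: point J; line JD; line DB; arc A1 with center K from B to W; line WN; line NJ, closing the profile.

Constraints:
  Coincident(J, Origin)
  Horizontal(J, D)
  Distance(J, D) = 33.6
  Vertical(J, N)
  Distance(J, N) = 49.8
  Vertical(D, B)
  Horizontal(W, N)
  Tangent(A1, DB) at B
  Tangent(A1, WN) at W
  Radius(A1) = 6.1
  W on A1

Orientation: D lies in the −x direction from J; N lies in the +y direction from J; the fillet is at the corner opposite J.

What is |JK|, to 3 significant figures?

51.6

J is at the origin; J and D share the same y with |JD| = 33.6 and D on the −x side, so D = (-33.6, 0.00). J and N share the same x with |JN| = 49.8 and N on the +y side, so N = (0.00, 49.8). The virtual corner opposite J is at (-33.6, 49.8). A1 meets DB tangentially, so KB is at right angles to DB and tangency of A1 to WN means the radius KW is perpendicular to WN, with radius 6.1, so the center K sits 6.1 in from both sides at K = (-27.5, 43.7). Then |JK| = |K − J| = 51.6.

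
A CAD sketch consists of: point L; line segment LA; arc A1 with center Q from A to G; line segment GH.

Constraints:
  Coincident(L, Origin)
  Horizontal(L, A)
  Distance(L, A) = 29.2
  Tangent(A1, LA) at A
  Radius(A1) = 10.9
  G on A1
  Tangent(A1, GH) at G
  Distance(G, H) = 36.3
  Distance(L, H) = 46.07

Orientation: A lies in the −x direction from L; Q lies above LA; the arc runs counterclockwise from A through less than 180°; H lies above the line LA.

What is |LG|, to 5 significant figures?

20.510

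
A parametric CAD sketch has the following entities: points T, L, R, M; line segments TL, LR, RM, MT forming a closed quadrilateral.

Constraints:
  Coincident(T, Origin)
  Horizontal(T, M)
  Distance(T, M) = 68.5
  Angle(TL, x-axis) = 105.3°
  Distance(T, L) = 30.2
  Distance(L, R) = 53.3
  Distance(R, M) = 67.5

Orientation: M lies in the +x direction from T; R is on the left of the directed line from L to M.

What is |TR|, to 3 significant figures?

69.3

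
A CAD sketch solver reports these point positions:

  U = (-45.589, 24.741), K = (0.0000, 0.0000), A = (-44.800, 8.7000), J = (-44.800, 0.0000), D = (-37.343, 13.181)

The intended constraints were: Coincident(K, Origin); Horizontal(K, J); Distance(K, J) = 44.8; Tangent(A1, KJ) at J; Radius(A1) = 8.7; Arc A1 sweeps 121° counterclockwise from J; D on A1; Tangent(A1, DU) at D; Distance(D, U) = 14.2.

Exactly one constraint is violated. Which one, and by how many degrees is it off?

Tangent(A1, DU) at D — off by 4.50°.

K = (0.00, 0.00) ✓; K.y = 0.00, J.y = 0.00 ✓; |KJ| = 44.80 ✓; ∠(AJ, JK) = 90.00° ✓; |AJ| = 8.700 ✓; bearing(A→D) − bearing(A→J) = 121.0° ✓; |AD| = 8.700 ✓; ∠(AD, DU) = 85.50° ✗; |DU| = 14.20 ✓.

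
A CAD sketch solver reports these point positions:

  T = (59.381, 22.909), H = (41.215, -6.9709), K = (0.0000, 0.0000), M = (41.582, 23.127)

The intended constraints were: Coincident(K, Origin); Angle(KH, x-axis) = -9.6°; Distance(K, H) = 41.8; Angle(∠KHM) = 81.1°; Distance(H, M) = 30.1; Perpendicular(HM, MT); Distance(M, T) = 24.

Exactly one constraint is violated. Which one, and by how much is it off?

Distance(M, T) = 24 — off by 6.20.

K = (0.00, 0.00) ✓; KH at -9.600° ✓; |KH| = 41.80 ✓; ∠KHM = 81.10° ✓; |HM| = 30.10 ✓; ∠(HM, MT) = 90.00° ✓; |MT| = 17.80 ✗.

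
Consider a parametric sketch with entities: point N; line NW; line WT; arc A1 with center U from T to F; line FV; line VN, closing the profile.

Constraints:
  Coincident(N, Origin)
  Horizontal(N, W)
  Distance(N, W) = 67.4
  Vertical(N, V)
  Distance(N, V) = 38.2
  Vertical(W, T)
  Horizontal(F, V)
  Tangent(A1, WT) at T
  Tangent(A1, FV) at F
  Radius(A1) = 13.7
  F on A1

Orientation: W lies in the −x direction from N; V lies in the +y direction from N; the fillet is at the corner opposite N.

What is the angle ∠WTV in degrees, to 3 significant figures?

101°

The virtual corner opposite N is at (-67.4, 38.2). The tangent condition forces UT to be normal to WT and the tangent condition forces UF to be normal to FV, with radius 13.7, so the center U sits 13.7 in from both sides at U = (-53.7, 24.5). That places the tangent points at T = (-67.4, 24.5) on WT and F = (-53.7, 38.2) on FV. Then cos ∠WTV = TW·TV / (|TW||TV|), giving 101°.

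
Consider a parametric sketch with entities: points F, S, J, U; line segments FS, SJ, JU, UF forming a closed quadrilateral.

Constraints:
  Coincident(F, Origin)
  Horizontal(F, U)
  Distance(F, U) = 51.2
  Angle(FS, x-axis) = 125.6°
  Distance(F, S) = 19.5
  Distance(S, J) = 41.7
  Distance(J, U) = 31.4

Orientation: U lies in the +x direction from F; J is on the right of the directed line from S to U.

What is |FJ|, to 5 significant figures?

23.608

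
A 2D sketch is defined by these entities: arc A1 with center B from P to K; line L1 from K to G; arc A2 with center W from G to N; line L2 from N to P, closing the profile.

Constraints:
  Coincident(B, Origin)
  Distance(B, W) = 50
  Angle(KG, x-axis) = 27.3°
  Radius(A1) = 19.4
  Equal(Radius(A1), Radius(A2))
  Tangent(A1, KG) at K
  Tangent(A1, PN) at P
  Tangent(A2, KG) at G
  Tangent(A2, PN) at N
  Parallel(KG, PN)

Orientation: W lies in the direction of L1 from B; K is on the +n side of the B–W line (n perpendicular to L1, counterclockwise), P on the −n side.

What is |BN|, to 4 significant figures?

53.63

The slot axis is L1's direction at 27.3°, so u = (cos 27.3°, sin 27.3°) = (0.8886, 0.4586) and n = (−sin 27.3°, cos 27.3°) = (-0.4586, 0.8886). B is at the origin and W lies 50.0 along u from B, so W = 50.0·u = (44.43, 22.93). Tangency of A1 to both parallel lines with radius 19.4 puts K and P at B ± 19.4·n: K = (-8.898, 17.24), P = (8.898, -17.24). Equal radii place G and N the same way about W: G = W + 19.4·n = (35.53, 40.17), N = W − 19.4·n = (53.33, 5.693). Then |BN| = |N − B| = 53.63.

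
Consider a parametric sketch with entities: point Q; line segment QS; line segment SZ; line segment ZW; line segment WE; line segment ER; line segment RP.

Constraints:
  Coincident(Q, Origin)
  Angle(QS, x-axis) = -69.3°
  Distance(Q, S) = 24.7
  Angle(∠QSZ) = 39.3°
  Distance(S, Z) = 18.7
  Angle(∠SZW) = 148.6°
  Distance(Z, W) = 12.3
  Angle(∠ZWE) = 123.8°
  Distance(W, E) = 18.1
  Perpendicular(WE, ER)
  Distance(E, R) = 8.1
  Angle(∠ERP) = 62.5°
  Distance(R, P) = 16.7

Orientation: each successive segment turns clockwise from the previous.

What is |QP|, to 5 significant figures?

11.487

Q is at the origin; QS runs at -69.3° with length 24.7, so S = (8.7308, -23.105). ∠QSZ = 39.3° gives SZ at 150.00° from the x-axis; with |SZ| = 18.7, Z = (-7.4638, -13.755). ∠SZW = 148.6° gives ZW at 118.60° from the x-axis; with |ZW| = 12.3, W = (-13.352, -2.9563). ∠ZWE = 123.8° gives WE at 62.400° from the x-axis; with |WE| = 18.1, E = (-4.9661, 13.084). The perpendicularity gives ER at right angles to WE, so ER runs at -27.600°; with |ER| = 8.1, R = (2.2122, 9.3313). ∠ERP = 62.5° gives RP at -145.10° from the x-axis; with |RP| = 16.7, P = (-11.484, -0.22353). Then |QP| = |P − Q| = 11.487.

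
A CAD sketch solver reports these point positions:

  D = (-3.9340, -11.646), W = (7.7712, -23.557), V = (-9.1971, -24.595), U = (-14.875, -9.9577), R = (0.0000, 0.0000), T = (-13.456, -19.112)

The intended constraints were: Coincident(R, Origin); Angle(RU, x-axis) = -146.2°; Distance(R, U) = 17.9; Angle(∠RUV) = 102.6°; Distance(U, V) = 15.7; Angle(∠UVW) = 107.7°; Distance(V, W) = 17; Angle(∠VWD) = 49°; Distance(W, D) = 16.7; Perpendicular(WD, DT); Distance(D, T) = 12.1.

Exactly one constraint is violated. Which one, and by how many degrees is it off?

Perpendicular(WD, DT) — off by 6.40°.

R = (0.00, 0.00) ✓; RU at -146.2° ✓; |RU| = 17.90 ✓; ∠RUV = 102.6° ✓; |UV| = 15.70 ✓; ∠UVW = 107.7° ✓; |VW| = 17.00 ✓; ∠VWD = 49.00° ✓; |WD| = 16.70 ✓; ∠(WD, DT) = 83.60° ✗; |DT| = 12.10 ✓.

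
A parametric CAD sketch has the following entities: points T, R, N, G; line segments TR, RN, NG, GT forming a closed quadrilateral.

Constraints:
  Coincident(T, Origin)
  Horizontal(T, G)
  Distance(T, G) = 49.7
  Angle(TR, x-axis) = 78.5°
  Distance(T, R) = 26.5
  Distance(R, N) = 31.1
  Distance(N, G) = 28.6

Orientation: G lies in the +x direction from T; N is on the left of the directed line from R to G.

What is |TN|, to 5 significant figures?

44.313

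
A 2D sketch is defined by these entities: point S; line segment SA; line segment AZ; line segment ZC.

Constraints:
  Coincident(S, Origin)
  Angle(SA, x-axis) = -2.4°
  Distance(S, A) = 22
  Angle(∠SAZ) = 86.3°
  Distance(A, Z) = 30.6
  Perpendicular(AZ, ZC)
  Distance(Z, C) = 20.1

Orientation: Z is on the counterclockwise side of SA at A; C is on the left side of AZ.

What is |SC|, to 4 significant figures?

29.24

∠SAZ = 86.3°, so AZ runs at -2.4° + (180° − 86.3°) = 91.30° from the x-axis; with |AZ| = 30.6, Z = A + 30.6·(cos 91.30°, sin 91.30°) = (21.29, 29.67). AZ is perpendicular to ZC; with |ZC| = 20.1 on the left of AZ, C = Z + 20.1·(-0.9997, -0.02269) = (1.192, 29.21). Then |SC| = |C − S| = 29.24.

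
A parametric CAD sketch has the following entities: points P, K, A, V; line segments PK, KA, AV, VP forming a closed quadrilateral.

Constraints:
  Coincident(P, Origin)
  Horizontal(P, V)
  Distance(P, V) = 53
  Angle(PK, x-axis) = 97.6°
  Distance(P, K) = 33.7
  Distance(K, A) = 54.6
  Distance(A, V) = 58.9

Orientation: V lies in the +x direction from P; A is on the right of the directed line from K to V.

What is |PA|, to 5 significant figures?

21.232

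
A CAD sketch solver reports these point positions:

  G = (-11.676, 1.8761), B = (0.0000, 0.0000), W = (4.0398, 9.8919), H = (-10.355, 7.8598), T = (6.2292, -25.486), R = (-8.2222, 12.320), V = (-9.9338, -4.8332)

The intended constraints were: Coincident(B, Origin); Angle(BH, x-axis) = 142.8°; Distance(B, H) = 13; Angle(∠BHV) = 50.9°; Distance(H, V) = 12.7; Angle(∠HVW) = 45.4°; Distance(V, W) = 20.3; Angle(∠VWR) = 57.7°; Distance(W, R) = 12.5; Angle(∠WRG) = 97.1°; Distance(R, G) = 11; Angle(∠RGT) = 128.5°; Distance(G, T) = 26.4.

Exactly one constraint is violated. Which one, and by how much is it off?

Distance(G, T) = 26.4 — off by 6.30.

B = (0.00, 0.00) ✓; BH at 142.8° ✓; |BH| = 13.00 ✓; ∠BHV = 50.90° ✓; |HV| = 12.70 ✓; ∠HVW = 45.40° ✓; |VW| = 20.30 ✓; ∠VWR = 57.70° ✓; |WR| = 12.50 ✓; ∠WRG = 97.10° ✓; |RG| = 11.00 ✓; ∠RGT = 128.5° ✓; |GT| = 32.70 ✗.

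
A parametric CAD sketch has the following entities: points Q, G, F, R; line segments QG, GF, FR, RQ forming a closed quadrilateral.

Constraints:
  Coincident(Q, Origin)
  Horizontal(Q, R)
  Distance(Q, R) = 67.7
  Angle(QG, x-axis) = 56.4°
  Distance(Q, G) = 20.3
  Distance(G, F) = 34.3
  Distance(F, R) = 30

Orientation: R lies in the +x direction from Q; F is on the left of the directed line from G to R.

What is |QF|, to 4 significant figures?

49.62

Q is at the origin; Q and R share the same y with |QR| = 67.7 and R in +x, so R = (67.7, 0). QG runs at 56.4° with |QG| = 20.3, so G = (11.23, 16.91). F is determined by |GF| = 34.3 and |FR| = 30.0 together: it lies at the intersection of circle(G, 34.3) and circle(R, 30.0). With |GR| = 58.94, the foot of the radical line on GR is 31.82 from G and the perpendicular offset is √(34.3² − 31.82²) = 12.81. Taking the left-of-GR solution: F = (45.39, 20.06).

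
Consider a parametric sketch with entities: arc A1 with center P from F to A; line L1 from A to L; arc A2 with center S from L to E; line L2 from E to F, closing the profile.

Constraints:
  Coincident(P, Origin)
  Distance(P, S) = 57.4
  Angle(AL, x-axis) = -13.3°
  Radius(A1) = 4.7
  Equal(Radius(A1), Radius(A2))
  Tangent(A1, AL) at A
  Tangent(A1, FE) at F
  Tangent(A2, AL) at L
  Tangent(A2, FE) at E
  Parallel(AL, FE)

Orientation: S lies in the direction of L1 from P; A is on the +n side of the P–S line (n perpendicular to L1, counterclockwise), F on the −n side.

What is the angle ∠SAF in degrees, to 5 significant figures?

85.319°

The slot axis is L1's direction at -13.3°, so u = (cos -13.3°, sin -13.3°) = (0.97318, -0.23005) and n = (−sin -13.3°, cos -13.3°) = (0.23005, 0.97318). P is at the origin and S lies 57.4 along u from P, so S = 57.4·u = (55.860, -13.205). Tangency of A1 to both parallel lines with radius 4.7 puts A and F at P ± 4.7·n: A = (1.0812, 4.5739), F = (-1.0812, -4.5739). Then cos ∠SAF = AS·AF / (|AS||AF|), giving 85.319°.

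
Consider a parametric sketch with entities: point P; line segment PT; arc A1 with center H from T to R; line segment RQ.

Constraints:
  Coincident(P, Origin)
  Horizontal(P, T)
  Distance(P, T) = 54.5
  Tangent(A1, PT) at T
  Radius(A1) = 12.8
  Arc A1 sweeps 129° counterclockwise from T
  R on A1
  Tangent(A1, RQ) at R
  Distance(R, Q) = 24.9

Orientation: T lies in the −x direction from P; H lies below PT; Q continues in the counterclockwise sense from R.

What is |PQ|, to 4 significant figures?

63.21

P is at the origin; PT is horizontal with |PT| = 54.5 and T on the −x side, so T = (-54.50, 0.000). Since A1 is tangent to PT there, HT ⟂ PT, so H = T + (0, -12.8) = (-54.50, -12.80). On A1, T sits at bearing 90° from H; a 129° counterclockwise sweep puts R at bearing 219°, so R = H + 12.8·(cos 219°, sin 219°) = (-64.45, -20.86). The tangent condition forces HR to be normal to RQ, so RQ runs along (−sin 219°, cos 219°); with |RQ| = 24.9, Q = (-48.78, -40.21). Then |PQ| = |Q − P| = 63.21.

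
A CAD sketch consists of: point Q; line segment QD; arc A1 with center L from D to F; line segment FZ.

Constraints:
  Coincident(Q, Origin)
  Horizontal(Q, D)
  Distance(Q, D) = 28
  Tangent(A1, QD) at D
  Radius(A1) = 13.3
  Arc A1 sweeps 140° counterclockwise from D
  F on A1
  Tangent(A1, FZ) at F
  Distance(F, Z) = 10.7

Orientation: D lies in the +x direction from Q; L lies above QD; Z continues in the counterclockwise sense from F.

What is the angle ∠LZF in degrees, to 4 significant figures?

51.18°

On A1, D sits at bearing -90° from L; a 140° counterclockwise sweep puts F at bearing 50°, so F = L + 13.3·(cos 50°, sin 50°) = (36.55, 23.49). Since A1 is tangent to FZ there, LF ⟂ FZ, so FZ runs along (−sin 50°, cos 50°); with |FZ| = 10.7, Z = (28.35, 30.37). Then cos ∠LZF = ZL·ZF / (|ZL||ZF|), giving 51.18°.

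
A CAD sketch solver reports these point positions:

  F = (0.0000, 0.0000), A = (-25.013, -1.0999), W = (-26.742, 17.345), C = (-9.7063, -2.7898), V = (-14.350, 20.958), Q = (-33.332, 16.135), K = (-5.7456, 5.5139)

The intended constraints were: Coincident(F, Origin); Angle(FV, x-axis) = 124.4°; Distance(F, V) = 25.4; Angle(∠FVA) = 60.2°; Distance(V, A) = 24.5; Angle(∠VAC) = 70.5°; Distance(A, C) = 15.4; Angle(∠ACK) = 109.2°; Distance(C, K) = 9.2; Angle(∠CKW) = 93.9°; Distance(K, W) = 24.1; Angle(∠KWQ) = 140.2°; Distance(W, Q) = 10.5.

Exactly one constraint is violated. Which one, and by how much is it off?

Distance(W, Q) = 10.5 — off by 3.80.

F = (0.00, 0.00) ✓; FV at 124.4° ✓; |FV| = 25.40 ✓; ∠FVA = 60.20° ✓; |VA| = 24.50 ✓; ∠VAC = 70.50° ✓; |AC| = 15.40 ✓; ∠ACK = 109.2° ✓; |CK| = 9.200 ✓; ∠CKW = 93.90° ✓; |KW| = 24.10 ✓; ∠KWQ = 140.2° ✓; |WQ| = 6.700 ✗.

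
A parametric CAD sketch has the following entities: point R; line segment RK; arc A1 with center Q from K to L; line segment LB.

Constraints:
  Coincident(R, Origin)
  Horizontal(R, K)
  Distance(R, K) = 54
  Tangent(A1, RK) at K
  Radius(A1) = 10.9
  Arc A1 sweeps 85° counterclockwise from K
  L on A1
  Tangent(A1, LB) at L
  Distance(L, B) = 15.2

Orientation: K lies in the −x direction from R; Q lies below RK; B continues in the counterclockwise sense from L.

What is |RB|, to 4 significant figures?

70.78

On A1, K sits at bearing 90° from Q; an 85° counterclockwise sweep puts L at bearing 175°, so L = Q + 10.9·(cos 175°, sin 175°) = (-64.86, -9.950). The tangent condition forces QL to be normal to LB, so LB runs along (−sin 175°, cos 175°); with |LB| = 15.2, B = (-66.18, -25.09). Then |RB| = |B − R| = 70.78.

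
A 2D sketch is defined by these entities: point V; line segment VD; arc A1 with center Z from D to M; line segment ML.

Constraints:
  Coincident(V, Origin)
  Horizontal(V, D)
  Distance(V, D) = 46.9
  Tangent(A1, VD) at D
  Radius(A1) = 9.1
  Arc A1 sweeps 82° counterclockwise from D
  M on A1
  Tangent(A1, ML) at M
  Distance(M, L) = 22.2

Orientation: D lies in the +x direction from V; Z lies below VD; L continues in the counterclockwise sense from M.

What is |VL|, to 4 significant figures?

45.83

V is at the origin; V and D share the same y with |VD| = 46.9 and D on the +x side, so D = (46.90, 0.000). Since A1 is tangent to VD there, ZD ⟂ VD, so Z = D + (0, -9.1) = (46.90, -9.100). On A1, D sits at bearing 90° from Z; an 82° counterclockwise sweep puts M at bearing 172°, so M = Z + 9.1·(cos 172°, sin 172°) = (37.89, -7.834). The tangent condition forces ZM to be normal to ML, so ML runs along (−sin 172°, cos 172°); with |ML| = 22.2, L = (34.80, -29.82). Then |VL| = |L − V| = 45.83.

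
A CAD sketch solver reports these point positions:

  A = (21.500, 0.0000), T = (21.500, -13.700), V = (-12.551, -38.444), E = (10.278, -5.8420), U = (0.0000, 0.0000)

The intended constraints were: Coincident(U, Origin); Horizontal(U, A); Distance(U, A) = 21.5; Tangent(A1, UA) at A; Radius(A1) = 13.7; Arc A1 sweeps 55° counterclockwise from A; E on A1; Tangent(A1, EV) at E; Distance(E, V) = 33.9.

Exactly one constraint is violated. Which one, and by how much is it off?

Distance(E, V) = 33.9 — off by 5.90.

U = (0.00, 0.00) ✓; U.y = 0.00, A.y = 0.00 ✓; |UA| = 21.50 ✓; ∠(TA, AU) = 90.00° ✓; |TA| = 13.70 ✓; bearing(T→E) − bearing(T→A) = 55.00° ✓; |TE| = 13.70 ✓; ∠(TE, EV) = 90.00° ✓; |EV| = 39.80 ✗.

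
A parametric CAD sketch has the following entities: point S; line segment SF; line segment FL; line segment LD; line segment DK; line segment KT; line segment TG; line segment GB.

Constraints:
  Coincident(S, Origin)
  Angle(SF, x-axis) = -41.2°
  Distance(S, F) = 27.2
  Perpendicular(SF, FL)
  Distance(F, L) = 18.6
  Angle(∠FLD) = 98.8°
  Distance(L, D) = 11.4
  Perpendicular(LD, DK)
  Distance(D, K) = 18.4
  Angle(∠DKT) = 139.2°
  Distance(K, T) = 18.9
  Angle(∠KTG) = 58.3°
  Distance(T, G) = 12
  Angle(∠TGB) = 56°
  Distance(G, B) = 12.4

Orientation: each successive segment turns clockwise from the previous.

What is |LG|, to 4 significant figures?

21.75

∠DKT = 139.2° gives KT at 16.80° from the x-axis; with |KT| = 18.9, T = (26.54, -4.805). ∠KTG = 58.3° gives TG at -104.9° from the x-axis; with |TG| = 12.0, G = (23.46, -16.40). Then |LG| = |G − L| = 21.75.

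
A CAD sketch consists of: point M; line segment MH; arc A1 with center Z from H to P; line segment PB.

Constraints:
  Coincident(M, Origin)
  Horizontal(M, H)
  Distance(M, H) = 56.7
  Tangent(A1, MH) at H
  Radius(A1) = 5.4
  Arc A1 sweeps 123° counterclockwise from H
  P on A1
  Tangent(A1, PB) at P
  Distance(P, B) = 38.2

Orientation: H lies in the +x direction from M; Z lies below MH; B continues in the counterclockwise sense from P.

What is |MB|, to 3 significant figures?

83.4

M is at the origin; M and H share the same y with |MH| = 56.7 and H on the +x side, so H = (56.7, 0.00). Since A1 is tangent to MH there, ZH ⟂ MH, so Z = H + (0, -5.4) = (56.7, -5.40). On A1, H sits at bearing 90° from Z; a 123° counterclockwise sweep puts P at bearing 213°, so P = Z + 5.4·(cos 213°, sin 213°) = (52.2, -8.34). Tangency of A1 to PB means the radius ZP is perpendicular to PB, so PB runs along (−sin 213°, cos 213°); with |PB| = 38.2, B = (73.0, -40.4). Then |MB| = |B − M| = 83.4.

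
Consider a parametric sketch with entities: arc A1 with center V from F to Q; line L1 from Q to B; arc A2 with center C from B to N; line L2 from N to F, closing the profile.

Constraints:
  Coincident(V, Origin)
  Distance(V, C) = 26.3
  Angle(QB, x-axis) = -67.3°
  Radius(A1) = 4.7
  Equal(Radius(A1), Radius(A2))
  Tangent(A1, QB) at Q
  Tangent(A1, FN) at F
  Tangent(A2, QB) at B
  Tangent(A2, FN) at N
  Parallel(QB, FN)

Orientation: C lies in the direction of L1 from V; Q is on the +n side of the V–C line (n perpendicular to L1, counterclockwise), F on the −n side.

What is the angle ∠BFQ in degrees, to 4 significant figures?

70.33°

The slot axis is L1's direction at -67.3°, so u = (cos -67.3°, sin -67.3°) = (0.3859, -0.9225) and n = (−sin -67.3°, cos -67.3°) = (0.9225, 0.3859). V is at the origin and C lies 26.3 along u from V, so C = 26.3·u = (10.15, -24.26). Tangency of A1 to both parallel lines with radius 4.7 puts Q and F at V ± 4.7·n: Q = (4.336, 1.814), F = (-4.336, -1.814). Equal radii place B and N the same way about C: B = C + 4.7·n = (14.49, -22.45), N = C − 4.7·n = (5.813, -26.08). Then cos ∠BFQ = FB·FQ / (|FB||FQ|), giving 70.33°.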